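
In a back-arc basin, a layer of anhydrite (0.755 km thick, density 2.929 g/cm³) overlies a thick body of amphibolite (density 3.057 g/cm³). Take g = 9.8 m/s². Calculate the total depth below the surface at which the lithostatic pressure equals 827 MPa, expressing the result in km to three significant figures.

Pressure at base of upper layers: 2929×9.8×755 = 2.167×10^7 Pa = 21.67 MPa
Remaining pressure to be supplied by amphibolite: 8.270×10^8 − 2.167×10^7 = 8.053×10^8 Pa
Additional depth in amphibolite = 8.053×10^8 Pa / (3057 kg/m³ × 9.8 m/s²) = 26881 m
Total depth = 755 m + 26881 m = 27636 m
= 27.636 km

27.6 km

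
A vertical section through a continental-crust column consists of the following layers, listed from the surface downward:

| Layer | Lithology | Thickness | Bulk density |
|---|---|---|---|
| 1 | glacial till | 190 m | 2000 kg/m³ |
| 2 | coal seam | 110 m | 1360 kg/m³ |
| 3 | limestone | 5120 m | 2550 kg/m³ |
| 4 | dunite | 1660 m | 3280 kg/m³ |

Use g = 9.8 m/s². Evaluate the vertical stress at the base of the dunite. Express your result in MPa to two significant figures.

190 MPa

glacial till: 2000 kg/m³ × 9.8 m/s² × 190 m = 3.724×10^6 Pa = 3.724 MPa
coal seam: 1360 kg/m³ × 9.8 m/s² × 110 m = 1.466×10^6 Pa = 1.466 MPa
limestone: 2550 kg/m³ × 9.8 m/s² × 5120 m = 1.279×10^8 Pa = 127.9 MPa
dunite: 3280 kg/m³ × 9.8 m/s² × 1660 m = 5.336×10^7 Pa = 53.36 MPa
Total = 3.724 + 1.466 + 127.9 + 53.36 = 186.50 MPa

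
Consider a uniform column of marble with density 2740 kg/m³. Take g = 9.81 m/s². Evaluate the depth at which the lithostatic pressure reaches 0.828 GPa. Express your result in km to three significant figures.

30.8 km

h = P/(ρg) = 0.828 GPa / (2740 kg/m³ × 9.81 m/s²) = 8.280×10^8 Pa / 26879 Pa/m = 30804 m
= 30.804 km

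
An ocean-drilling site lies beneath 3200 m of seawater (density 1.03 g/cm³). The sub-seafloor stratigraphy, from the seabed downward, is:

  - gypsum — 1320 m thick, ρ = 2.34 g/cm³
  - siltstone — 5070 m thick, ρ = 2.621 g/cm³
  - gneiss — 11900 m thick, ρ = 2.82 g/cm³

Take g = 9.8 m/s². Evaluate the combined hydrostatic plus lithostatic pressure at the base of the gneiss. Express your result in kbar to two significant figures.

seawater: 1030 kg/m³ × 9.8 m/s² × 3200 m = 3.230×10^7 Pa = 0.3230 kbar
gypsum: 2340 kg/m³ × 9.8 m/s² × 1320 m = 3.027×10^7 Pa = 0.3027 kbar
siltstone: 2621 kg/m³ × 9.8 m/s² × 5070 m = 1.302×10^8 Pa = 1.302 kbar
gneiss: 2820 kg/m³ × 9.8 m/s² × 11900 m = 3.289×10^8 Pa = 3.289 kbar
Total = 0.3230 + 0.3027 + 1.302 + 3.289 = 5.2167 kbar

5.2 kbar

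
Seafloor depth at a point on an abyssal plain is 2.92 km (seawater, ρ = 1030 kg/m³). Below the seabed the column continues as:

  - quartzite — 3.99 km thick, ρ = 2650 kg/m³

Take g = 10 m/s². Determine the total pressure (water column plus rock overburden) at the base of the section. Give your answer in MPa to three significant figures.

seawater: 1030 kg/m³ × 10 m/s² × 2920 m = 3.008×10^7 Pa = 30.08 MPa
quartzite: 2650 kg/m³ × 10 m/s² × 3990 m = 1.057×10^8 Pa = 105.7 MPa
Total = 30.08 + 105.7 = 135.81 MPa

136 MPa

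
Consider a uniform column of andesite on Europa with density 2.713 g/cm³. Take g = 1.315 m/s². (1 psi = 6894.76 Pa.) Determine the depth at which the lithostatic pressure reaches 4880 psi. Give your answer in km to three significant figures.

h = P/(ρg) = 4880 psi / (2713 kg/m³ × 1.315 m/s²) = 3.365×10^7 Pa / 3567.6 Pa/m = 9431.1 m
= 9.4311 km

9.43 km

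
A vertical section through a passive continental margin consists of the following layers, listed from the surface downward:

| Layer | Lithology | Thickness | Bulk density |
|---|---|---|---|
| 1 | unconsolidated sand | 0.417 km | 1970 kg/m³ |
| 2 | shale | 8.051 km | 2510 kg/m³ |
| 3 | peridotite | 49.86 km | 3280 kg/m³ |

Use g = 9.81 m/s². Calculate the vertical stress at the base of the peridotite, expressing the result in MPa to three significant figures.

unconsolidated sand: 1970 kg/m³ × 9.81 m/s² × 417 m = 8.059×10^6 Pa = 8.059 MPa
shale: 2510 kg/m³ × 9.81 m/s² × 8051 m = 1.982×10^8 Pa = 198.2 MPa
peridotite: 3280 kg/m³ × 9.81 m/s² × 49860 m = 1.604×10^9 Pa = 1604 MPa
Total = 8.059 + 198.2 + 1604 = 1810.6 MPa

1810 MPa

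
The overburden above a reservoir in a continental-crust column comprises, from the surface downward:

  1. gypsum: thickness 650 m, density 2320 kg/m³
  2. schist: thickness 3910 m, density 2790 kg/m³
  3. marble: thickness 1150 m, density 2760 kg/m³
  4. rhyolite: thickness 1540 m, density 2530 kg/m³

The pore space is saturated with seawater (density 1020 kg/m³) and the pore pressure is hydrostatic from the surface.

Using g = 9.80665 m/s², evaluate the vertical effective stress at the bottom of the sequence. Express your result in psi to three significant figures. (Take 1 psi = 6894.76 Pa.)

17200 psi

Overburden (lithostatic) stress σ_v:
gypsum: 2320 kg/m³ × 9.80665 m/s² × 650 m = 1.479×10^7 Pa = 14.79 MPa
schist: 2790 kg/m³ × 9.80665 m/s² × 3910 m = 1.070×10^8 Pa = 107.0 MPa
marble: 2760 kg/m³ × 9.80665 m/s² × 1150 m = 3.113×10^7 Pa = 31.13 MPa
rhyolite: 2530 kg/m³ × 9.80665 m/s² × 1540 m = 3.821×10^7 Pa = 38.21 MPa
Total = 14.79 + 107.0 + 31.13 + 38.21 = 191.10 MPa
Pore pressure P_p = 1020 kg/m³ × 9.80665 m/s² × 7250 m = 7.252×10^7 Pa = 72.52 MPa
Effective stress σ' = σ_v − P_p = 191.1 − 72.52 = 118.58 MPa = 17199 psi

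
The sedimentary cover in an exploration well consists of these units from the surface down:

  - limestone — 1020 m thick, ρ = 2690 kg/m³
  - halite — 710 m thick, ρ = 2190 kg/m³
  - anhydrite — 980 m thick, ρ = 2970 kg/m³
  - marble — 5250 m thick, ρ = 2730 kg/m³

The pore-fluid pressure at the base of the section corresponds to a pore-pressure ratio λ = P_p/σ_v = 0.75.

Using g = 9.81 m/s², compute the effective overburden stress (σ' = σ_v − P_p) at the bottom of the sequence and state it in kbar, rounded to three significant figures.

0.528 kbar

Overburden (lithostatic) stress σ_v:
limestone: 2690 kg/m³ × 9.81 m/s² × 1020 m = 2.692×10^7 Pa = 26.92 MPa
halite: 2190 kg/m³ × 9.81 m/s² × 710 m = 1.525×10^7 Pa = 15.25 MPa
anhydrite: 2970 kg/m³ × 9.81 m/s² × 980 m = 2.855×10^7 Pa = 28.55 MPa
marble: 2730 kg/m³ × 9.81 m/s² × 5250 m = 1.406×10^8 Pa = 140.6 MPa
Total = 26.92 + 15.25 + 28.55 + 140.6 = 211.33 MPa
Pore pressure P_p = λ·σ_v = 0.75 × 211.3 MPa = 158.5 MPa
Effective stress σ' = σ_v − P_p = 211.3 − 158.5 = 52.831 MPa = 0.52831 kbar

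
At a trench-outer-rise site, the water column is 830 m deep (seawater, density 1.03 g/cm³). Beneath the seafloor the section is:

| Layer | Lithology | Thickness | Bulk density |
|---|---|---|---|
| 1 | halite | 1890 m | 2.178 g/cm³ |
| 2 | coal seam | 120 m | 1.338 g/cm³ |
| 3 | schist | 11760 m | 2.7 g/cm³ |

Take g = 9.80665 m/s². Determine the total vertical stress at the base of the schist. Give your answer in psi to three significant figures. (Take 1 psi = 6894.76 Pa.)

seawater: 1030 kg/m³ × 9.80665 m/s² × 830 m = 8.384×10^6 Pa = 1216 psi
halite: 2178 kg/m³ × 9.80665 m/s² × 1890 m = 4.037×10^7 Pa = 5855 psi
coal seam: 1338 kg/m³ × 9.80665 m/s² × 120 m = 1.575×10^6 Pa = 228.4 psi
schist: 2700 kg/m³ × 9.80665 m/s² × 11760 m = 3.114×10^8 Pa = 45162 psi
Total = 1216 + 5855 + 228.4 + 45162 = 52461 psi

52500 psi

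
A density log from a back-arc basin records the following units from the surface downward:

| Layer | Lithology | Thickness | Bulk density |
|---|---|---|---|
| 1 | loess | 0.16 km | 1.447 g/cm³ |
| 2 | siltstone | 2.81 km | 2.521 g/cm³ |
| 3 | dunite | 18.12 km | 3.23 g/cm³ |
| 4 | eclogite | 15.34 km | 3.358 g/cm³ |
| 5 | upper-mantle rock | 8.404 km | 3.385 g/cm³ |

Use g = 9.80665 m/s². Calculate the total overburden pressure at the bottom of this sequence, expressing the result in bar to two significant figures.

14000 bar

loess: 1447 kg/m³ × 9.80665 m/s² × 160 m = 2.270×10^6 Pa = 22.70 bar
siltstone: 2521 kg/m³ × 9.80665 m/s² × 2810 m = 6.947×10^7 Pa = 694.7 bar
dunite: 3230 kg/m³ × 9.80665 m/s² × 18120 m = 5.740×10^8 Pa = 5740 bar
eclogite: 3358 kg/m³ × 9.80665 m/s² × 15340 m = 5.052×10^8 Pa = 5052 bar
upper-mantle rock: 3385 kg/m³ × 9.80665 m/s² × 8404 m = 2.790×10^8 Pa = 2790 bar
Total = 22.70 + 694.7 + 5740 + 5052 + 2790 = 14298 bar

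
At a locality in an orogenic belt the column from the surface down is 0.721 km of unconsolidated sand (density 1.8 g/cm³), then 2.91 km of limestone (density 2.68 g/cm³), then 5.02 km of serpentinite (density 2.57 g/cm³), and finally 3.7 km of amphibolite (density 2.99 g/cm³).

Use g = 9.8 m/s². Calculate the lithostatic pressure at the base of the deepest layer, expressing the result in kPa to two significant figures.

320000 kPa

unconsolidated sand: 1800 kg/m³ × 9.8 m/s² × 721 m = 1.272×10^7 Pa = 12718 kPa
limestone: 2680 kg/m³ × 9.8 m/s² × 2910 m = 7.643×10^7 Pa = 76428 kPa
serpentinite: 2570 kg/m³ × 9.8 m/s² × 5020 m = 1.264×10^8 Pa = 1.264×10^5 kPa
amphibolite: 2990 kg/m³ × 9.8 m/s² × 3700 m = 1.084×10^8 Pa = 1.084×10^5 kPa
Total = 12718 + 76428 + 1.264×10^5 + 1.084×10^5 = 3.2400×10^5 kPa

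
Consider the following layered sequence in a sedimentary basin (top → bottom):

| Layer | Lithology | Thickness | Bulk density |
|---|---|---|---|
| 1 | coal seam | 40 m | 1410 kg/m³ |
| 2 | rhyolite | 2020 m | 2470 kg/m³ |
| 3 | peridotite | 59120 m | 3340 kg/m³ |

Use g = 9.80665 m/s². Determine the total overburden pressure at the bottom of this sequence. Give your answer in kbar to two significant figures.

20 kbar

coal seam: 1410 kg/m³ × 9.80665 m/s² × 40 m = 5.531×10^5 Pa = 5.531×10^-3 kbar
rhyolite: 2470 kg/m³ × 9.80665 m/s² × 2020 m = 4.893×10^7 Pa = 0.4893 kbar
peridotite: 3340 kg/m³ × 9.80665 m/s² × 59120 m = 1.936×10^9 Pa = 19.36 kbar
Total = 5.531×10^-3 + 0.4893 + 19.36 = 19.859 kbar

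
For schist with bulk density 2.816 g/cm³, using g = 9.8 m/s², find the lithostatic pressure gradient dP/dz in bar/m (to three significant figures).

0.276 bar/m

dP/dz = ρg = 2816 kg/m³ × 9.8 m/s² = 27597 Pa/m
= 27597 Pa/m × (1 bar/m / 1.0000×10^5 Pa/m) = 0.27597 bar/m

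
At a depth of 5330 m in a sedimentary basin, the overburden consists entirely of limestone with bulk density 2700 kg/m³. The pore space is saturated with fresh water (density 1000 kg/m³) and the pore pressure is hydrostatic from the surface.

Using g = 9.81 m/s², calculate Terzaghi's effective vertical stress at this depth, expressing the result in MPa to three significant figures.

Overburden (lithostatic) stress σ_v:
limestone: 2700 kg/m³ × 9.81 m/s² × 5330 m = 1.412×10^8 Pa = 141.2 MPa
Pore pressure P_p = 1000 kg/m³ × 9.81 m/s² × 5330 m = 5.229×10^7 Pa = 52.29 MPa
Effective stress σ' = σ_v − P_p = 141.2 − 52.29 = 88.888 MPa

88.9 MPa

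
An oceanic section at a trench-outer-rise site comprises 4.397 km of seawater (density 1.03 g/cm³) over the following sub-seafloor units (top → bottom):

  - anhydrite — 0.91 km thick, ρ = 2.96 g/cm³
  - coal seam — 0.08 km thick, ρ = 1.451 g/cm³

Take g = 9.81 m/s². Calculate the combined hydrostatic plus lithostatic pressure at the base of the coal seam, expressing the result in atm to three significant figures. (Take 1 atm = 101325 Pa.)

seawater: 1030 kg/m³ × 9.81 m/s² × 4397 m = 4.443×10^7 Pa = 438.5 atm
anhydrite: 2960 kg/m³ × 9.81 m/s² × 910 m = 2.642×10^7 Pa = 260.8 atm
coal seam: 1451 kg/m³ × 9.81 m/s² × 80 m = 1.139×10^6 Pa = 11.24 atm
Total = 438.5 + 260.8 + 11.24 = 710.50 atm

711 atm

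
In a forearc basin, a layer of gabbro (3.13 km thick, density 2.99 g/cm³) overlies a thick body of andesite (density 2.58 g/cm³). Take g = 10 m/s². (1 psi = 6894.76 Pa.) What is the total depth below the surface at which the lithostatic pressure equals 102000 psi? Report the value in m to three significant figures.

Pressure at base of upper layers: 2990×10×3130 = 9.359×10^7 Pa = 13574 psi
Remaining pressure to be supplied by andesite: 7.033×10^8 − 9.359×10^7 = 6.097×10^8 Pa
Additional depth in andesite = 6.097×10^8 Pa / (2580 kg/m³ × 10 m/s²) = 23631 m
Total depth = 3130 m + 23631 m = 26761 m

26800 m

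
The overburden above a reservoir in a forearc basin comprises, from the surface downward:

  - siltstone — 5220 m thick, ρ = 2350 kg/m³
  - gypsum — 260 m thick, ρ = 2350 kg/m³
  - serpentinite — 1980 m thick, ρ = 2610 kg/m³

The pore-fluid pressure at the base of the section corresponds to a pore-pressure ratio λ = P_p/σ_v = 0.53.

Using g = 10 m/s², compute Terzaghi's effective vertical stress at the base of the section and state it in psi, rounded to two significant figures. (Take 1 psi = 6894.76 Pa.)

12000 psi

Overburden (lithostatic) stress σ_v:
siltstone: 2350 kg/m³ × 10 m/s² × 5220 m = 1.227×10^8 Pa = 122.7 MPa
gypsum: 2350 kg/m³ × 10 m/s² × 260 m = 6.110×10^6 Pa = 6.110 MPa
serpentinite: 2610 kg/m³ × 10 m/s² × 1980 m = 5.168×10^7 Pa = 51.68 MPa
Total = 122.7 + 6.110 + 51.68 = 180.46 MPa
Pore pressure P_p = λ·σ_v = 0.53 × 180.5 MPa = 95.64 MPa
Effective stress σ' = σ_v − P_p = 180.5 − 95.64 = 84.815 MPa = 12301 psi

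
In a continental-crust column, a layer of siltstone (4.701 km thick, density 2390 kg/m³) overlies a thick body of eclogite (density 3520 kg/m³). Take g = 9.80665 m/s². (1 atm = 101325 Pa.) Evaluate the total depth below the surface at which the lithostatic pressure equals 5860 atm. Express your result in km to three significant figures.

Pressure at base of upper layers: 2390×9.80665×4701 = 1.102×10^8 Pa = 1087 atm
Remaining pressure to be supplied by eclogite: 5.938×10^8 − 1.102×10^8 = 4.836×10^8 Pa
Additional depth in eclogite = 4.836×10^8 Pa / (3520 kg/m³ × 9.80665 m/s²) = 14009 m
Total depth = 4701 m + 14009 m = 18710 m
= 18.710 km

18.7 km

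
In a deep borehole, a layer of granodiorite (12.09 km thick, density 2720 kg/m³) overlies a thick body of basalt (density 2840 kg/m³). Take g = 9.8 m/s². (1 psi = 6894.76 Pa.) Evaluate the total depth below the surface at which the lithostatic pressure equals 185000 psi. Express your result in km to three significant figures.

46.3 km

Pressure at base of upper layers: 2720×9.8×12090 = 3.223×10^8 Pa = 46741 psi
Remaining pressure to be supplied by basalt: 1.276×10^9 − 3.223×10^8 = 9.533×10^8 Pa
Additional depth in basalt = 9.533×10^8 Pa / (2840 kg/m³ × 9.8 m/s²) = 34250 m
Total depth = 12090 m + 34250 m = 46340 m
= 46.340 km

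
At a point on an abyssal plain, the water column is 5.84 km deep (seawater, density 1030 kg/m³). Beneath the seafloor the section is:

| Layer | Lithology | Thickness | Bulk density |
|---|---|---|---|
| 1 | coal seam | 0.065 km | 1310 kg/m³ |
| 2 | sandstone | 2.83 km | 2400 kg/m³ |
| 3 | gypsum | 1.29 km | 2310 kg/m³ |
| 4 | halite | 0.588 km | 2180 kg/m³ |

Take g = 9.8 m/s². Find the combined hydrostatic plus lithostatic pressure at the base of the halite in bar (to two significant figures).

seawater: 1030 kg/m³ × 9.8 m/s² × 5840 m = 5.895×10^7 Pa = 589.5 bar
coal seam: 1310 kg/m³ × 9.8 m/s² × 65 m = 8.345×10^5 Pa = 8.345 bar
sandstone: 2400 kg/m³ × 9.8 m/s² × 2830 m = 6.656×10^7 Pa = 665.6 bar
gypsum: 2310 kg/m³ × 9.8 m/s² × 1290 m = 2.920×10^7 Pa = 292.0 bar
halite: 2180 kg/m³ × 9.8 m/s² × 588 m = 1.256×10^7 Pa = 125.6 bar
Total = 589.5 + 8.345 + 665.6 + 292.0 + 125.6 = 1681.1 bar

1700 bar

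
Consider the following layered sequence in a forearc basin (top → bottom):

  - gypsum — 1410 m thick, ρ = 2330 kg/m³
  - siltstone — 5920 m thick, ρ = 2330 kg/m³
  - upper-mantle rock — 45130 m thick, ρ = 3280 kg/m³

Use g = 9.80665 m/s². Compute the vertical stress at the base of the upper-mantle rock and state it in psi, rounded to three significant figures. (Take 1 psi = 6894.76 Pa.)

gypsum: 2330 kg/m³ × 9.80665 m/s² × 1410 m = 3.222×10^7 Pa = 4673 psi
siltstone: 2330 kg/m³ × 9.80665 m/s² × 5920 m = 1.353×10^8 Pa = 19619 psi
upper-mantle rock: 3280 kg/m³ × 9.80665 m/s² × 45130 m = 1.452×10^9 Pa = 2.105×10^5 psi
Total = 4673 + 19619 + 2.105×10^5 = 2.3483×10^5 psi

235000 psi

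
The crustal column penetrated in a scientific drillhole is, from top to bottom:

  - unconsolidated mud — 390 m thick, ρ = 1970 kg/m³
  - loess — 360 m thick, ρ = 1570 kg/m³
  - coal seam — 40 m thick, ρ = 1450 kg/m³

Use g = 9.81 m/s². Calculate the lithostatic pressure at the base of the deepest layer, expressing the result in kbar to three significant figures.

unconsolidated mud: 1970 kg/m³ × 9.81 m/s² × 390 m = 7.537×10^6 Pa = 0.07537 kbar
loess: 1570 kg/m³ × 9.81 m/s² × 360 m = 5.545×10^6 Pa = 0.05545 kbar
coal seam: 1450 kg/m³ × 9.81 m/s² × 40 m = 5.690×10^5 Pa = 5.690×10^-3 kbar
Total = 0.07537 + 0.05545 + 5.690×10^-3 = 0.13651 kbar

0.137 kbar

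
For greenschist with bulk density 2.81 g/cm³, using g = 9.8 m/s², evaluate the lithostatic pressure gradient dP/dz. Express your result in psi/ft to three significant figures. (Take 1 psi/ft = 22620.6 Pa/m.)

dP/dz = ρg = 2810 kg/m³ × 9.8 m/s² = 27538 Pa/m
= 27538 Pa/m × (1 psi/ft / 22621 Pa/m) = 1.2174 psi/ft

1.22 psi/ft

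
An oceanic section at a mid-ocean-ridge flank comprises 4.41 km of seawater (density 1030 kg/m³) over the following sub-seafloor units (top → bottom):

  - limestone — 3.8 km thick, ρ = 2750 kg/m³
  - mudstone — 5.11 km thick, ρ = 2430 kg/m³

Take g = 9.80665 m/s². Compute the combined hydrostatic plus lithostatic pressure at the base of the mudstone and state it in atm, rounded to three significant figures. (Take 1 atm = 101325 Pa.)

2650 atm

seawater: 1030 kg/m³ × 9.80665 m/s² × 4410 m = 4.454×10^7 Pa = 439.6 atm
limestone: 2750 kg/m³ × 9.80665 m/s² × 3800 m = 1.025×10^8 Pa = 1011 atm
mudstone: 2430 kg/m³ × 9.80665 m/s² × 5110 m = 1.218×10^8 Pa = 1202 atm
Total = 439.6 + 1011 + 1202 = 2652.8 atm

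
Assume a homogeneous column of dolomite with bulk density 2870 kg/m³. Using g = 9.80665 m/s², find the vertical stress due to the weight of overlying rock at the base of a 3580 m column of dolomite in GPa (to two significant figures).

0.10 GPa

dolomite: 2870 kg/m³ × 9.80665 m/s² × 3580 m = 1.008×10^8 Pa = 0.1008 GPa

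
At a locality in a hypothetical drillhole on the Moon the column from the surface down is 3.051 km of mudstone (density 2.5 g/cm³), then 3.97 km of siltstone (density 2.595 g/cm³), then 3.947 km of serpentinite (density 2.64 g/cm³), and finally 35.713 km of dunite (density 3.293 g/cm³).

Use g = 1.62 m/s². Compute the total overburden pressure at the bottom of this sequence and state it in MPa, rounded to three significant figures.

mudstone: 2500 kg/m³ × 1.62 m/s² × 3051 m = 1.236×10^7 Pa = 12.36 MPa
siltstone: 2595 kg/m³ × 1.62 m/s² × 3970 m = 1.669×10^7 Pa = 16.69 MPa
serpentinite: 2640 kg/m³ × 1.62 m/s² × 3947 m = 1.688×10^7 Pa = 16.88 MPa
dunite: 3293 kg/m³ × 1.62 m/s² × 35713 m = 1.905×10^8 Pa = 190.5 MPa
Total = 12.36 + 16.69 + 16.88 + 190.5 = 236.44 MPa

236 MPa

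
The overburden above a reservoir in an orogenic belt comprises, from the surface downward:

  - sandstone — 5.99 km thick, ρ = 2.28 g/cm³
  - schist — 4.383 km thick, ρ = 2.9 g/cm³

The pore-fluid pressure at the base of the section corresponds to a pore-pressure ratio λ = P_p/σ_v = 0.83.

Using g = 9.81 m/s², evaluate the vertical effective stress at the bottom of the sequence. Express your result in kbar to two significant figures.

Overburden (lithostatic) stress σ_v:
sandstone: 2280 kg/m³ × 9.81 m/s² × 5990 m = 1.340×10^8 Pa = 134.0 MPa
schist: 2900 kg/m³ × 9.81 m/s² × 4383 m = 1.247×10^8 Pa = 124.7 MPa
Total = 134.0 + 124.7 = 258.67 MPa
Pore pressure P_p = λ·σ_v = 0.83 × 258.7 MPa = 214.7 MPa
Effective stress σ' = σ_v − P_p = 258.7 − 214.7 = 43.974 MPa = 0.43974 kbar

0.44 kbar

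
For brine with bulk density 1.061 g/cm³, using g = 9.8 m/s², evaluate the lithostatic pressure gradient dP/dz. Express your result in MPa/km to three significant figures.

dP/dz = ρg = 1061 kg/m³ × 9.8 m/s² = 10398 Pa/m
= 10398 Pa/m × (1 MPa/km / 1000.0 Pa/m) = 10.398 MPa/km

10.4 MPa/km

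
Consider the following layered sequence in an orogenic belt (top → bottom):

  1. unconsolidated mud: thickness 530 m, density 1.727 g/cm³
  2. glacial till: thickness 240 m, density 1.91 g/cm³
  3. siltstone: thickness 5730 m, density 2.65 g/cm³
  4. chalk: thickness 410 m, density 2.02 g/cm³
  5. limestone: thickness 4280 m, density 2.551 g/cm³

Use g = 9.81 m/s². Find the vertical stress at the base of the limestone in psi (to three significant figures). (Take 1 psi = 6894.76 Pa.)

unconsolidated mud: 1727 kg/m³ × 9.81 m/s² × 530 m = 8.979×10^6 Pa = 1302 psi
glacial till: 1910 kg/m³ × 9.81 m/s² × 240 m = 4.497×10^6 Pa = 652.2 psi
siltstone: 2650 kg/m³ × 9.81 m/s² × 5730 m = 1.490×10^8 Pa = 21605 psi
chalk: 2020 kg/m³ × 9.81 m/s² × 410 m = 8.125×10^6 Pa = 1178 psi
limestone: 2551 kg/m³ × 9.81 m/s² × 4280 m = 1.071×10^8 Pa = 15535 psi
Total = 1302 + 652.2 + 21605 + 1178 + 15535 = 40272 psi

40300 psi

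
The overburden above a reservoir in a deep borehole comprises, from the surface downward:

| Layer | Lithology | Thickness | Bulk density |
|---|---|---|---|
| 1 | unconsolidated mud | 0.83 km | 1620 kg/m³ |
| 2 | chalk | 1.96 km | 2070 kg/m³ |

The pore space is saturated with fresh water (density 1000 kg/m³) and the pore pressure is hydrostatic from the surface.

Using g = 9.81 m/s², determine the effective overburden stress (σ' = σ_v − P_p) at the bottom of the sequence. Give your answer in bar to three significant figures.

256 bar

Overburden (lithostatic) stress σ_v:
unconsolidated mud: 1620 kg/m³ × 9.81 m/s² × 830 m = 1.319×10^7 Pa = 13.19 MPa
chalk: 2070 kg/m³ × 9.81 m/s² × 1960 m = 3.980×10^7 Pa = 39.80 MPa
Total = 13.19 + 39.80 = 52.992 MPa
Pore pressure P_p = 1000 kg/m³ × 9.81 m/s² × 2790 m = 2.737×10^7 Pa = 27.37 MPa
Effective stress σ' = σ_v − P_p = 52.99 − 27.37 = 25.622 MPa = 256.22 bar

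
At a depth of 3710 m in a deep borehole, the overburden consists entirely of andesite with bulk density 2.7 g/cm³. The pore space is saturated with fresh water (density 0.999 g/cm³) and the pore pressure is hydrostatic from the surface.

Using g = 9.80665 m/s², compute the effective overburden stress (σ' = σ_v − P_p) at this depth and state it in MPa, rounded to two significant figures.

62 MPa

Overburden (lithostatic) stress σ_v:
andesite: 2700 kg/m³ × 9.80665 m/s² × 3710 m = 9.823×10^7 Pa = 98.23 MPa
Pore pressure P_p = 999 kg/m³ × 9.80665 m/s² × 3710 m = 3.635×10^7 Pa = 36.35 MPa
Effective stress σ' = σ_v − P_p = 98.23 − 36.35 = 61.887 MPa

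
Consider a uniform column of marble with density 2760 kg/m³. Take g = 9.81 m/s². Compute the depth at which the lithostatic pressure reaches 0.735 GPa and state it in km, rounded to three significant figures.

h = P/(ρg) = 0.735 GPa / (2760 kg/m³ × 9.81 m/s²) = 7.350×10^8 Pa / 27076 Pa/m = 27146 m
= 27.146 km

27.1 km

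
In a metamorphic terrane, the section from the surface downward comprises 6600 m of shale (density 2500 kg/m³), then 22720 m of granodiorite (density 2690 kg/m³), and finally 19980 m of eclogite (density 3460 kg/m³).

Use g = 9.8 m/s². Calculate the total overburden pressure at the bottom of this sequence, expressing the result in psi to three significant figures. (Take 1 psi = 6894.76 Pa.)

209000 psi

shale: 2500 kg/m³ × 9.8 m/s² × 6600 m = 1.617×10^8 Pa = 23453 psi
granodiorite: 2690 kg/m³ × 9.8 m/s² × 22720 m = 5.989×10^8 Pa = 86870 psi
eclogite: 3460 kg/m³ × 9.8 m/s² × 19980 m = 6.775×10^8 Pa = 98260 psi
Total = 23453 + 86870 + 98260 = 2.0858×10^5 psi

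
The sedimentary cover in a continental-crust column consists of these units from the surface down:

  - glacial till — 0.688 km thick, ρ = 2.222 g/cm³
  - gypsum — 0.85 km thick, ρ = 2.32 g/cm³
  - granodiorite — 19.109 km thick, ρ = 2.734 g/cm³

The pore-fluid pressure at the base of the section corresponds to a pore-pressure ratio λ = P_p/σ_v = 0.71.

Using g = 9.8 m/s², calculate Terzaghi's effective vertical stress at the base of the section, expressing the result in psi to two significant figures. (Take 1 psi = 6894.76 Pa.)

Overburden (lithostatic) stress σ_v:
glacial till: 2222 kg/m³ × 9.8 m/s² × 688 m = 1.498×10^7 Pa = 14.98 MPa
gypsum: 2320 kg/m³ × 9.8 m/s² × 850 m = 1.933×10^7 Pa = 19.33 MPa
granodiorite: 2734 kg/m³ × 9.8 m/s² × 19109 m = 5.120×10^8 Pa = 512.0 MPa
Total = 14.98 + 19.33 + 512.0 = 546.30 MPa
Pore pressure P_p = λ·σ_v = 0.71 × 546.3 MPa = 387.9 MPa
Effective stress σ' = σ_v − P_p = 546.3 − 387.9 = 158.43 MPa = 22978 psi

23000 psi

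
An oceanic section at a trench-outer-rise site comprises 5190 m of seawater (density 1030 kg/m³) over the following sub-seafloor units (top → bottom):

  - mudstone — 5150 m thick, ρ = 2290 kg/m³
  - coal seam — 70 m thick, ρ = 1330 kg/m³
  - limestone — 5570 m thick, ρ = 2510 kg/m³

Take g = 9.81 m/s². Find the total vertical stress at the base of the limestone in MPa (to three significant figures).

306 MPa

seawater: 1030 kg/m³ × 9.81 m/s² × 5190 m = 5.244×10^7 Pa = 52.44 MPa
mudstone: 2290 kg/m³ × 9.81 m/s² × 5150 m = 1.157×10^8 Pa = 115.7 MPa
coal seam: 1330 kg/m³ × 9.81 m/s² × 70 m = 9.133×10^5 Pa = 0.9133 MPa
limestone: 2510 kg/m³ × 9.81 m/s² × 5570 m = 1.372×10^8 Pa = 137.2 MPa
Total = 52.44 + 115.7 + 0.9133 + 137.2 = 306.20 MPa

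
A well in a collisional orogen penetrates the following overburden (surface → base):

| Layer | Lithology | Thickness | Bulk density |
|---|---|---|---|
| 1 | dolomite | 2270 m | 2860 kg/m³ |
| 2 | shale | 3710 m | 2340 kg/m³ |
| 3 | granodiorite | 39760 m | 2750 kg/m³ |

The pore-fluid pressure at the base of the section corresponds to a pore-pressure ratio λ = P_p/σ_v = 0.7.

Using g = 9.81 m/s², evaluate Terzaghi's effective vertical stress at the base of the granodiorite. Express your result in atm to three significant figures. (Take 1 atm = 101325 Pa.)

3620 atm

Overburden (lithostatic) stress σ_v:
dolomite: 2860 kg/m³ × 9.81 m/s² × 2270 m = 6.369×10^7 Pa = 63.69 MPa
shale: 2340 kg/m³ × 9.81 m/s² × 3710 m = 8.516×10^7 Pa = 85.16 MPa
granodiorite: 2750 kg/m³ × 9.81 m/s² × 39760 m = 1.073×10^9 Pa = 1073 MPa
Total = 63.69 + 85.16 + 1073 = 1221.5 MPa
Pore pressure P_p = λ·σ_v = 0.7 × 1221 MPa = 855.0 MPa
Effective stress σ' = σ_v − P_p = 1221 − 855.0 = 366.44 MPa = 3616.5 atm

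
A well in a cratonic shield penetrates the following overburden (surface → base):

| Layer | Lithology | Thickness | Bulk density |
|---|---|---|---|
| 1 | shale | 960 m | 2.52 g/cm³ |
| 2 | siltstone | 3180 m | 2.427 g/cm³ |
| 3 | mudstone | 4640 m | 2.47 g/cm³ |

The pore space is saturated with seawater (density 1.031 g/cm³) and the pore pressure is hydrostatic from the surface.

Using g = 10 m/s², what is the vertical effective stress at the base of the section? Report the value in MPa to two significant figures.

Overburden (lithostatic) stress σ_v:
shale: 2520 kg/m³ × 10 m/s² × 960 m = 2.419×10^7 Pa = 24.19 MPa
siltstone: 2427 kg/m³ × 10 m/s² × 3180 m = 7.718×10^7 Pa = 77.18 MPa
mudstone: 2470 kg/m³ × 10 m/s² × 4640 m = 1.146×10^8 Pa = 114.6 MPa
Total = 24.19 + 77.18 + 114.6 = 215.98 MPa
Pore pressure P_p = 1031 kg/m³ × 10 m/s² × 8780 m = 9.052×10^7 Pa = 90.52 MPa
Effective stress σ' = σ_v − P_p = 216.0 − 90.52 = 125.46 MPa

130 MPa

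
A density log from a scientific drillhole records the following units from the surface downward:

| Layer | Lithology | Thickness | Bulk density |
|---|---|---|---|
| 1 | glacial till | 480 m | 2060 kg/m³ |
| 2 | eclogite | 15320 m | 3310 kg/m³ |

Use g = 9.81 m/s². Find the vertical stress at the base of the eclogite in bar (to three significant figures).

5070 bar

glacial till: 2060 kg/m³ × 9.81 m/s² × 480 m = 9.700×10^6 Pa = 97.00 bar
eclogite: 3310 kg/m³ × 9.81 m/s² × 15320 m = 4.975×10^8 Pa = 4975 bar
Total = 97.00 + 4975 = 5071.6 bar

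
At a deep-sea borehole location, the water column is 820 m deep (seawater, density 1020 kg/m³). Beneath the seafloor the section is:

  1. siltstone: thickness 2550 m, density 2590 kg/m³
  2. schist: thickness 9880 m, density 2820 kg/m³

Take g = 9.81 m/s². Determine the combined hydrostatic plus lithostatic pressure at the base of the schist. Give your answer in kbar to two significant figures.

seawater: 1020 kg/m³ × 9.81 m/s² × 820 m = 8.205×10^6 Pa = 0.08205 kbar
siltstone: 2590 kg/m³ × 9.81 m/s² × 2550 m = 6.479×10^7 Pa = 0.6479 kbar
schist: 2820 kg/m³ × 9.81 m/s² × 9880 m = 2.733×10^8 Pa = 2.733 kbar
Total = 0.08205 + 0.6479 + 2.733 = 3.4632 kbar

3.5 kbar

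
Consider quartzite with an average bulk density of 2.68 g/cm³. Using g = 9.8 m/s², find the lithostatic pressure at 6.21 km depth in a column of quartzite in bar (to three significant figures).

quartzite: 2680 kg/m³ × 9.8 m/s² × 6210 m = 1.631×10^8 Pa = 1631 bar

1630 bar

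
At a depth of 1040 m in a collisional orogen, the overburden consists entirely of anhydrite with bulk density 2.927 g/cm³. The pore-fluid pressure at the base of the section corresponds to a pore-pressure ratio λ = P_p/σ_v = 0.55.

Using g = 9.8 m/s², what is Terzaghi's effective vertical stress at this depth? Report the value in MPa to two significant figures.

Overburden (lithostatic) stress σ_v:
anhydrite: 2927 kg/m³ × 9.8 m/s² × 1040 m = 2.983×10^7 Pa = 29.83 MPa
Pore pressure P_p = λ·σ_v = 0.55 × 29.83 MPa = 16.41 MPa
Effective stress σ' = σ_v − P_p = 29.83 − 16.41 = 13.424 MPa

13 MPa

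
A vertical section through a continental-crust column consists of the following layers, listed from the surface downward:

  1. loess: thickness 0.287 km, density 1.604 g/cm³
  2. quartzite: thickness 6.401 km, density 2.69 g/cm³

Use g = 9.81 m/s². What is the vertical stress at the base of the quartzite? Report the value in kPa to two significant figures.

loess: 1604 kg/m³ × 9.81 m/s² × 287 m = 4.516×10^6 Pa = 4516 kPa
quartzite: 2690 kg/m³ × 9.81 m/s² × 6401 m = 1.689×10^8 Pa = 1.689×10^5 kPa
Total = 4516 + 1.689×10^5 = 1.7343×10^5 kPa

170000 kPa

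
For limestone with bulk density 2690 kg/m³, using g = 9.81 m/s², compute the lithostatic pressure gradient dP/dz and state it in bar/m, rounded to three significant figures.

0.264 bar/m

dP/dz = ρg = 2690 kg/m³ × 9.81 m/s² = 26389 Pa/m
= 26389 Pa/m × (1 bar/m / 1.0000×10^5 Pa/m) = 0.26389 bar/m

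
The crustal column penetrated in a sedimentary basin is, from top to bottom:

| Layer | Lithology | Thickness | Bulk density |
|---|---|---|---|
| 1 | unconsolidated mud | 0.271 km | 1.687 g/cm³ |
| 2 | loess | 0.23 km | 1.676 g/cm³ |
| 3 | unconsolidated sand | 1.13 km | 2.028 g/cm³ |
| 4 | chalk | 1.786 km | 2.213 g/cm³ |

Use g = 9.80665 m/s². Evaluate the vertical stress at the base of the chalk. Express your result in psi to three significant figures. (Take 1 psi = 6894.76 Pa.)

10100 psi

unconsolidated mud: 1687 kg/m³ × 9.80665 m/s² × 271 m = 4.483×10^6 Pa = 650.3 psi
loess: 1676 kg/m³ × 9.80665 m/s² × 230 m = 3.780×10^6 Pa = 548.3 psi
unconsolidated sand: 2028 kg/m³ × 9.80665 m/s² × 1130 m = 2.247×10^7 Pa = 3259 psi
chalk: 2213 kg/m³ × 9.80665 m/s² × 1786 m = 3.876×10^7 Pa = 5622 psi
Total = 650.3 + 548.3 + 3259 + 5622 = 10080 psi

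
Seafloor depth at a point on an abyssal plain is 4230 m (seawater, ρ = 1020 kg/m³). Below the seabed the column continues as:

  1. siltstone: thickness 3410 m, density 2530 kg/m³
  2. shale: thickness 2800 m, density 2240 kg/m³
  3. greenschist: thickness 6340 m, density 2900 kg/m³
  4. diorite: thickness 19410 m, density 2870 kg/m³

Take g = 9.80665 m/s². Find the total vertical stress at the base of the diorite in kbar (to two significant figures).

9.2 kbar

seawater: 1020 kg/m³ × 9.80665 m/s² × 4230 m = 4.231×10^7 Pa = 0.4231 kbar
siltstone: 2530 kg/m³ × 9.80665 m/s² × 3410 m = 8.460×10^7 Pa = 0.8460 kbar
shale: 2240 kg/m³ × 9.80665 m/s² × 2800 m = 6.151×10^7 Pa = 0.6151 kbar
greenschist: 2900 kg/m³ × 9.80665 m/s² × 6340 m = 1.803×10^8 Pa = 1.803 kbar
diorite: 2870 kg/m³ × 9.80665 m/s² × 19410 m = 5.463×10^8 Pa = 5.463 kbar
Total = 0.4231 + 0.8460 + 0.6151 + 1.803 + 5.463 = 9.1503 kbar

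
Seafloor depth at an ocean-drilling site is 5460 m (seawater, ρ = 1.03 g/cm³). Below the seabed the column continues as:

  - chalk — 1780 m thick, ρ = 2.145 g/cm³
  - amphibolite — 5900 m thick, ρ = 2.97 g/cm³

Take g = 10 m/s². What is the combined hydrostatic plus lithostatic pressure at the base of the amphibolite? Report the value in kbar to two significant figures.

seawater: 1030 kg/m³ × 10 m/s² × 5460 m = 5.624×10^7 Pa = 0.5624 kbar
chalk: 2145 kg/m³ × 10 m/s² × 1780 m = 3.818×10^7 Pa = 0.3818 kbar
amphibolite: 2970 kg/m³ × 10 m/s² × 5900 m = 1.752×10^8 Pa = 1.752 kbar
Total = 0.5624 + 0.3818 + 1.752 = 2.6965 kbar

2.7 kbar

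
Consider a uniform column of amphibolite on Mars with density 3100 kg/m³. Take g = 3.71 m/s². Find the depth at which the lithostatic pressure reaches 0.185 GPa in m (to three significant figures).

16100 m

h = P/(ρg) = 0.185 GPa / (3100 kg/m³ × 3.71 m/s²) = 1.850×10^8 Pa / 11501 Pa/m = 16086 m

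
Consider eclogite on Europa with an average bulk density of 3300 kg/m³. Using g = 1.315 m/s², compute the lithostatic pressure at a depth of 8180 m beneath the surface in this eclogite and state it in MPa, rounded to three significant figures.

35.5 MPa

eclogite: 3300 kg/m³ × 1.315 m/s² × 8180 m = 3.550×10^7 Pa = 35.50 MPa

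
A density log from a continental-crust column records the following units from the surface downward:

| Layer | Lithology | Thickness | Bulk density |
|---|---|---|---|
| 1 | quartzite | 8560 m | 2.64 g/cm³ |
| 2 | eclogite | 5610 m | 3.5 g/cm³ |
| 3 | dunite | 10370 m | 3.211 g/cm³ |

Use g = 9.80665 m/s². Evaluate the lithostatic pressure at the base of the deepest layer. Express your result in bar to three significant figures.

quartzite: 2640 kg/m³ × 9.80665 m/s² × 8560 m = 2.216×10^8 Pa = 2216 bar
eclogite: 3500 kg/m³ × 9.80665 m/s² × 5610 m = 1.926×10^8 Pa = 1926 bar
dunite: 3211 kg/m³ × 9.80665 m/s² × 10370 m = 3.265×10^8 Pa = 3265 bar
Total = 2216 + 1926 + 3265 = 7407.1 bar

7410 bar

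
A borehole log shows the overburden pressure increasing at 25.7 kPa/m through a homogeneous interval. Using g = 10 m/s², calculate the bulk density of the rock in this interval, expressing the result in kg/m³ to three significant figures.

2570 kg/m³

ρ = (dP/dz)/g = 25.7 kPa/m / 10 m/s² = 25700 Pa/m / 10 m/s² = 2570.0 kg/m³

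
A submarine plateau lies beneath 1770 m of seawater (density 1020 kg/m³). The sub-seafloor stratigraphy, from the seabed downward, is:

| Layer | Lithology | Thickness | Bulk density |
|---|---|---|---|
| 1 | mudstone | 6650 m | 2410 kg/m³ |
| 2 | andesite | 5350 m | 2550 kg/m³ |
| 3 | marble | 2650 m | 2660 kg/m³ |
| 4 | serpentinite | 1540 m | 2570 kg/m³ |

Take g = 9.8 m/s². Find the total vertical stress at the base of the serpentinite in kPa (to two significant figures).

seawater: 1020 kg/m³ × 9.8 m/s² × 1770 m = 1.769×10^7 Pa = 17693 kPa
mudstone: 2410 kg/m³ × 9.8 m/s² × 6650 m = 1.571×10^8 Pa = 1.571×10^5 kPa
andesite: 2550 kg/m³ × 9.8 m/s² × 5350 m = 1.337×10^8 Pa = 1.337×10^5 kPa
marble: 2660 kg/m³ × 9.8 m/s² × 2650 m = 6.908×10^7 Pa = 69080 kPa
serpentinite: 2570 kg/m³ × 9.8 m/s² × 1540 m = 3.879×10^7 Pa = 38786 kPa
Total = 17693 + 1.571×10^5 + 1.337×10^5 + 69080 + 38786 = 4.1632×10^5 kPa

420000 kPa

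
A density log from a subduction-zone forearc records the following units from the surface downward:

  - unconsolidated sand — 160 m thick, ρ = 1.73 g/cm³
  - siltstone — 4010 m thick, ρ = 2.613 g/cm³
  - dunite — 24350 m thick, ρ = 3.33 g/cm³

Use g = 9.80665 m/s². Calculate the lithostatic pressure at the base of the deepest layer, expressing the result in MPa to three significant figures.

901 MPa

unconsolidated sand: 1730 kg/m³ × 9.80665 m/s² × 160 m = 2.714×10^6 Pa = 2.714 MPa
siltstone: 2613 kg/m³ × 9.80665 m/s² × 4010 m = 1.028×10^8 Pa = 102.8 MPa
dunite: 3330 kg/m³ × 9.80665 m/s² × 24350 m = 7.952×10^8 Pa = 795.2 MPa
Total = 2.714 + 102.8 + 795.2 = 900.65 MPa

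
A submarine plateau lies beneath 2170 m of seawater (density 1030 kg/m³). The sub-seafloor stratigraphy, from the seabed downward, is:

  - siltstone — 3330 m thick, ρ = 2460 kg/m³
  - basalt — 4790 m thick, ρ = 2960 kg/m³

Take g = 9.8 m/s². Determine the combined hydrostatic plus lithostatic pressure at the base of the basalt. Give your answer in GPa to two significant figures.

0.24 GPa

seawater: 1030 kg/m³ × 9.8 m/s² × 2170 m = 2.190×10^7 Pa = 0.02190 GPa
siltstone: 2460 kg/m³ × 9.8 m/s² × 3330 m = 8.028×10^7 Pa = 0.08028 GPa
basalt: 2960 kg/m³ × 9.8 m/s² × 4790 m = 1.389×10^8 Pa = 0.1389 GPa
Total = 0.02190 + 0.08028 + 0.1389 = 0.24113 GPa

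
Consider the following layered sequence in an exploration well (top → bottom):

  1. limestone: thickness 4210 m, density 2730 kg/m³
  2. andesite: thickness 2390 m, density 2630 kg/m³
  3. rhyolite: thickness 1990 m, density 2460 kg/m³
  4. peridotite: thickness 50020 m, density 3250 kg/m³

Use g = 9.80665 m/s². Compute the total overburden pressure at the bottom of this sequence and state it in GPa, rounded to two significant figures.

1.8 GPa

limestone: 2730 kg/m³ × 9.80665 m/s² × 4210 m = 1.127×10^8 Pa = 0.1127 GPa
andesite: 2630 kg/m³ × 9.80665 m/s² × 2390 m = 6.164×10^7 Pa = 0.06164 GPa
rhyolite: 2460 kg/m³ × 9.80665 m/s² × 1990 m = 4.801×10^7 Pa = 0.04801 GPa
peridotite: 3250 kg/m³ × 9.80665 m/s² × 50020 m = 1.594×10^9 Pa = 1.594 GPa
Total = 0.1127 + 0.06164 + 0.04801 + 1.594 = 1.8166 GPa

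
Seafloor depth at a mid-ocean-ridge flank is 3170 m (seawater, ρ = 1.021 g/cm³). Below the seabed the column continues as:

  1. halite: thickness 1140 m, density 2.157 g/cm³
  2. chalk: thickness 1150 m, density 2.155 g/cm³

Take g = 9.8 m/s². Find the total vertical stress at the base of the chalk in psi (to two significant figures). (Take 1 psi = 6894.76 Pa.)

12000 psi

seawater: 1021 kg/m³ × 9.8 m/s² × 3170 m = 3.172×10^7 Pa = 4600 psi
halite: 2157 kg/m³ × 9.8 m/s² × 1140 m = 2.410×10^7 Pa = 3495 psi
chalk: 2155 kg/m³ × 9.8 m/s² × 1150 m = 2.429×10^7 Pa = 3523 psi
Total = 4600 + 3495 + 3523 = 11618 psi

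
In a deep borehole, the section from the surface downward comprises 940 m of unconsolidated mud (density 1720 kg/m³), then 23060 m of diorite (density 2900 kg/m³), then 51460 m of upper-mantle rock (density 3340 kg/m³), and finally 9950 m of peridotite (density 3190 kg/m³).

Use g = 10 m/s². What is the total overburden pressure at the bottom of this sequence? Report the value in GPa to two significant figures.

2.7 GPa

unconsolidated mud: 1720 kg/m³ × 10 m/s² × 940 m = 1.617×10^7 Pa = 0.01617 GPa
diorite: 2900 kg/m³ × 10 m/s² × 23060 m = 6.687×10^8 Pa = 0.6687 GPa
upper-mantle rock: 3340 kg/m³ × 10 m/s² × 51460 m = 1.719×10^9 Pa = 1.719 GPa
peridotite: 3190 kg/m³ × 10 m/s² × 9950 m = 3.174×10^8 Pa = 0.3174 GPa
Total = 0.01617 + 0.6687 + 1.719 + 0.3174 = 2.7211 GPa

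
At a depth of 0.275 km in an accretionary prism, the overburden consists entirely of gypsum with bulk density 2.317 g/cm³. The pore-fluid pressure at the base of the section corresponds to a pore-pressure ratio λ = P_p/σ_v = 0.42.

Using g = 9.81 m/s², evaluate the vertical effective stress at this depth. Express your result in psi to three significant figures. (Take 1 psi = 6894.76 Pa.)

526 psi

Overburden (lithostatic) stress σ_v:
gypsum: 2317 kg/m³ × 9.81 m/s² × 275 m = 6.251×10^6 Pa = 6.251 MPa
Pore pressure P_p = λ·σ_v = 0.42 × 6.251 MPa = 2.625 MPa
Effective stress σ' = σ_v − P_p = 6.251 − 2.625 = 3.6254 MPa = 525.82 psi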